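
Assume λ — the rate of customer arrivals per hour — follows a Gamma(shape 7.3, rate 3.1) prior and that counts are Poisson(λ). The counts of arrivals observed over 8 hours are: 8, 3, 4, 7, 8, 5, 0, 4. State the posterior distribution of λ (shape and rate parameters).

Total count ∑xᵢ = 39 over n = 8 hours.
Gamma is conjugate to the Poisson likelihood: posterior is Gamma(shape = 7.3+39 = 46.3, rate = 3.1+8 = 11.1).

Posterior: Gamma(shape=46.3, rate=11.1)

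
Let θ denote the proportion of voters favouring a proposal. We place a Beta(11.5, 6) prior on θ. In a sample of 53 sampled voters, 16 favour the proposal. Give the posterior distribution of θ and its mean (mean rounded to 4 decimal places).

Posterior: Beta(27.5, 43); mean ≈ 0.3901

The binomial likelihood is conjugate to the Beta prior: with 16 successes and 37 failures, the posterior is Beta(11.5+16, 6+37) = Beta(27.5, 43).
E[θ | data] = 27.5/(27.5+43) = 0.3901.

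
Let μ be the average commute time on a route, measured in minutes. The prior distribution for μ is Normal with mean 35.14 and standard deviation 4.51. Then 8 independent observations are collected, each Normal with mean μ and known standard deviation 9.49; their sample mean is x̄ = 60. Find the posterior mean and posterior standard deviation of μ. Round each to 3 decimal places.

With known σ, the Normal prior is conjugate. Weight on the data is w = (n/σ²)/(n/σ² + 1/τ₀²) = 0.0888296/(0.0888296+0.0491640) = 0.64372.
Posterior mean = w·x̄ + (1−w)·μ₀ = 0.64372·60 + 0.35628·35.14 = 51.143. Posterior variance = 1/(0.0888296+0.0491640) = 7.24672, so SD = 2.692.

Posterior mean ≈ 51.143; posterior SD ≈ 2.692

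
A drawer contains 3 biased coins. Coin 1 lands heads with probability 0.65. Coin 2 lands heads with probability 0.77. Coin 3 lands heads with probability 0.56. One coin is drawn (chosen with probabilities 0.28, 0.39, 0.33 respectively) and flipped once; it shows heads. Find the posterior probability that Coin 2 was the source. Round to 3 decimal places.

Tabulate prior·likelihood by source: [1] prior 0.28, lik 0.65, product 0.1820; [2] prior 0.39, lik 0.77, product 0.3003; [3] prior 0.33, lik 0.56, product 0.1848.
Normalizing constant = 0.66710; the posterior for Coin 2 is its product over the sum, 0.3003/0.66710 = 0.450.

Posterior probability ≈ 0.450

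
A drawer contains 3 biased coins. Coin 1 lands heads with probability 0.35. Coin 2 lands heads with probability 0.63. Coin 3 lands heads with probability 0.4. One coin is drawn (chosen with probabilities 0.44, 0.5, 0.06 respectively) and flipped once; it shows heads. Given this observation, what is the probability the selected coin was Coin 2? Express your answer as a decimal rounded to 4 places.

Posterior probability ≈ 0.6389

Tabulate prior·likelihood by source: [1] prior 0.44, lik 0.35, product 0.1540; [2] prior 0.5, lik 0.63, product 0.3150; [3] prior 0.06, lik 0.4, product 0.02400.
Normalizing constant = 0.49300; the posterior for Coin 2 is its product over the sum, 0.3150/0.49300 = 0.6389.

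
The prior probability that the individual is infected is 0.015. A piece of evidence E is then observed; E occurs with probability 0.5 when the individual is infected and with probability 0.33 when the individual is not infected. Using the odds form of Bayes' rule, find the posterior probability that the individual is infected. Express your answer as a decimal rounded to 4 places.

Prior odds = 0.015/(1−0.015) = 0.015228.
Likelihood ratio for E = 0.5/0.33 = 1.5152.
Posterior odds = prior odds × LR = 0.023073.
Posterior probability = odds/(1+odds) = 0.023073/1.0231 = 0.0226.

Posterior probability ≈ 0.0226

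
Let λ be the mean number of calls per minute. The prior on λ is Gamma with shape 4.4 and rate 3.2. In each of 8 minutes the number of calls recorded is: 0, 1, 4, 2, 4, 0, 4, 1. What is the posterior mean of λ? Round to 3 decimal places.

Posterior mean ≈ 1.821

Total count ∑xᵢ = 16 over n = 8 minutes.
Gamma is conjugate to the Poisson likelihood: posterior is Gamma(shape = 4.4+16 = 20.4, rate = 3.2+8 = 11.2).
Posterior mean = shape/rate = 20.4/11.2 = 1.821.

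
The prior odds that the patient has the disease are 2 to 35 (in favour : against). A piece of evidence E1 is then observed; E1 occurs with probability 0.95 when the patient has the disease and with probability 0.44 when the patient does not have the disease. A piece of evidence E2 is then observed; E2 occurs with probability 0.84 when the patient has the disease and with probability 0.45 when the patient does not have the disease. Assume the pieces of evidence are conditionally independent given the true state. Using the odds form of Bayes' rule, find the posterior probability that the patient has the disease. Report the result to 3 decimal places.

Posterior probability ≈ 0.187

Prior odds = 2/35 = 0.057143.
Likelihood ratio for E1 = 0.95/0.44 = 2.1591.
Likelihood ratio for E2 = 0.84/0.45 = 1.8667.
Posterior odds = prior odds × LR₁ × LR₂ = 0.23030.
Posterior probability = odds/(1+odds) = 0.23030/1.2303 = 0.187.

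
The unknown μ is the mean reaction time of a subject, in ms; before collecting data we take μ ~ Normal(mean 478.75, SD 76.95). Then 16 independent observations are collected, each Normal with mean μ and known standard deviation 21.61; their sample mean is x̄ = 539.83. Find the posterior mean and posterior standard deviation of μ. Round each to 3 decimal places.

Prior precision 1/τ₀² = 1/76.95² = 0.00016888; data precision n/σ² = 16/21.61² = 0.0342618.
Posterior precision = 0.00016888 + 0.0342618 = 0.0344307, giving posterior SD = 1/√0.0344307 = 5.389.
Posterior mean = (0.00016888·478.75 + 0.0342618·539.83) / 0.0344307 = 539.530.

Posterior mean ≈ 539.530; posterior SD ≈ 5.389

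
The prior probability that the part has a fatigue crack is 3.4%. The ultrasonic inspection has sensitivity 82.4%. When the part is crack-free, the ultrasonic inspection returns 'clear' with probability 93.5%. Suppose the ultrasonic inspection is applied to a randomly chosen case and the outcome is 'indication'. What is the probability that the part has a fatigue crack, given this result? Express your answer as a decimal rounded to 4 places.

P(H | E) ≈ 0.3085

Let H be the event that the part has a fatigue crack. P(H) = 0.034, so P(¬H) = 0.966. With E the 'indication' result, P(E|H) = 0.824 and P(E|¬H) = 0.065.
P(E) = 0.824·0.034 + 0.065·0.966 = 0.028016 + 0.062790 = 0.090806.
By Bayes' theorem, P(H|E) = 0.028016 / 0.090806 = 0.3085.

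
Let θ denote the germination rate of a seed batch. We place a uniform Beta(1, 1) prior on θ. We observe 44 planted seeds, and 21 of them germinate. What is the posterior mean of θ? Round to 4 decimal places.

Posterior mean ≈ 0.4783

The binomial likelihood is conjugate to the Beta prior: with 21 successes and 23 failures, the posterior is Beta(1+21, 1+23) = Beta(22, 24).
Posterior mean = α/(α+β) = 22/46 = 0.4783.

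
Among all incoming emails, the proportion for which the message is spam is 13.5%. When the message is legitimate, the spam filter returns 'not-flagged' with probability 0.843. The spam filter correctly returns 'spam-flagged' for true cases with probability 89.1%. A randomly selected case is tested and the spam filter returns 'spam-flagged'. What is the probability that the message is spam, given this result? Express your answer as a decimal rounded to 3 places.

Let H be the event that the message is spam. P(H) = 0.135, so P(¬H) = 0.865. With E the 'spam-flagged' result, P(E|H) = 0.891 and P(E|¬H) = 0.157.
P(E) = 0.891·0.135 + 0.157·0.865 = 0.12029 + 0.13581 = 0.25609.
By Bayes' theorem, P(H|E) = 0.12029 / 0.25609 = 0.470.

P(H | E) ≈ 0.470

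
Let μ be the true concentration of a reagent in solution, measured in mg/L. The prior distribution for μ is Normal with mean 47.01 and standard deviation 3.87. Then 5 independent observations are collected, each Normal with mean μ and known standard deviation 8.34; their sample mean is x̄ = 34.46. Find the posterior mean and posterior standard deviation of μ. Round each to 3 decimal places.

Posterior mean ≈ 40.503; posterior SD ≈ 2.686

Prior precision 1/τ₀² = 1/3.87² = 0.0667695; data precision n/σ² = 5/8.34² = 0.0718849.
Posterior precision = 0.0667695 + 0.0718849 = 0.138654, giving posterior SD = 1/√0.138654 = 2.686.
Posterior mean = (0.0667695·47.01 + 0.0718849·34.46) / 0.138654 = 40.503.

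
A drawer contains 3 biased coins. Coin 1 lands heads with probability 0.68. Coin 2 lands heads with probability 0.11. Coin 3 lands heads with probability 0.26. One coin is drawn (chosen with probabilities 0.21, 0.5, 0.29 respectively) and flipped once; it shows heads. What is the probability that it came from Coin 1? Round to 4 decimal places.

Posterior probability ≈ 0.5227

P(heads|C1) = 0.68; P(heads|C2) = 0.11; P(heads|C3) = 0.26.
Prior × likelihood for each source: 0.21·0.68=0.1428, 0.5·0.11=0.05500, 0.29·0.26=0.07540. Summing gives P(heads) = 0.27320.
P(Coin 1 | heads) = 0.1428 / 0.27320 = 0.5227.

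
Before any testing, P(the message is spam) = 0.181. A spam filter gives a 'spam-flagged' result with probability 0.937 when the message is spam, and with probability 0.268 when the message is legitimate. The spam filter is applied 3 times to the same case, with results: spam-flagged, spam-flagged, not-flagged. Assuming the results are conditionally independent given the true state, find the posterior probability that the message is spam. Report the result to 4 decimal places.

Posterior P(H) ≈ 0.1886

With H the event that the message is spam, the joint likelihood of the observed sequence is P(data|H) = 0.937·0.937·0.063 = 0.055312 and P(data|¬H) = 0.268·0.268·0.732 = 0.052575.
Bayes: P(H|data) = 0.181·0.055312 / (0.181·0.055312 + 0.819·0.052575) = 0.010011/0.053071 = 0.1886.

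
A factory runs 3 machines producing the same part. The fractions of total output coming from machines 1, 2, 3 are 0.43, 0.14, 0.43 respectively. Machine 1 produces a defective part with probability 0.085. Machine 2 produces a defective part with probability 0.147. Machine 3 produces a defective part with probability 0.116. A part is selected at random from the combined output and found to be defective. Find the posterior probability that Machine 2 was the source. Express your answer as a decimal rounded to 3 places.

Posterior probability ≈ 0.192

P(defective|M1) = 0.085; P(defective|M2) = 0.147; P(defective|M3) = 0.116.
Prior × likelihood for each source: 0.43·0.085=0.03655, 0.14·0.147=0.02058, 0.43·0.116=0.04988. Summing gives P(defective) = 0.10701.
P(Machine 2 | defective) = 0.02058 / 0.10701 = 0.192.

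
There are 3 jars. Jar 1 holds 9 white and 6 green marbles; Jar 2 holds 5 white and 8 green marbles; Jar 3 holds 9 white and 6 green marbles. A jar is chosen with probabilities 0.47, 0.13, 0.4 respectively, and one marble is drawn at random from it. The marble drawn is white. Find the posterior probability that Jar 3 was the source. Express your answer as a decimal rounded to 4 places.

P(white|Jar 1) = 0.6; P(white|Jar 2) = 0.3846; P(white|Jar 3) = 0.6.
Prior × likelihood for each source: 0.47·0.6=0.2820, 0.13·0.3846=0.05000, 0.4·0.6=0.2400. Summing gives P(white) = 0.57200.
P(Jar 3 | white) = 0.2400 / 0.57200 = 0.4196.

Posterior probability ≈ 0.4196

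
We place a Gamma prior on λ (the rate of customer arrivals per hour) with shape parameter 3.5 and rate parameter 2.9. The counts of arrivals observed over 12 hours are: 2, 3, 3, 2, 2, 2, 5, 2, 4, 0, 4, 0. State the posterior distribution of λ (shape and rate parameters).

Posterior: Gamma(shape=32.5, rate=14.9)

The Poisson likelihood adds the total count to the shape and the number of exposure periods to the rate. Here ∑xᵢ = 29 and n = 12, so shape 3.5→32.5 and rate 2.9→14.9.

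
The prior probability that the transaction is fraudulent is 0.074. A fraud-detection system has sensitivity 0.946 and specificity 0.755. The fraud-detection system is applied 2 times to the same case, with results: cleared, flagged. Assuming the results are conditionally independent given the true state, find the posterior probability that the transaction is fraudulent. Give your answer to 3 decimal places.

Posterior P(H) ≈ 0.022

Let H be the event that the transaction is fraudulent; start with P(H) = 0.074. P('flagged'|H) = 0.946, P('flagged'|¬H) = 0.245.
Update on result 1 ('cleared'): P(H) ← 0.054·0.0740 / (0.054·0.0740 + 0.755·0.9260) = 0.0039960/0.70313 = 0.0057.
Update on result 2 ('flagged'): P(H) ← 0.946·0.0057 / (0.946·0.0057 + 0.245·0.9943) = 0.0053763/0.24898 = 0.0216.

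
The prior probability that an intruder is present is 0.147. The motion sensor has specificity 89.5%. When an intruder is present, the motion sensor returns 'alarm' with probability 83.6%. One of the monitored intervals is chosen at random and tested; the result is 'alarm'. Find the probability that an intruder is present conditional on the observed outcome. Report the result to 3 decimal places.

Write H for 'an intruder is present'. Prior odds H:¬H = 0.147/0.853 = 0.17233. For the 'alarm' outcome, the likelihood ratio is 0.836/0.105 = 7.9619.
Posterior odds = 0.17233 × 7.9619 = 1.3721, so P(H|E) = 1.3721/(1+1.3721) = 0.578.

P(H | E) ≈ 0.578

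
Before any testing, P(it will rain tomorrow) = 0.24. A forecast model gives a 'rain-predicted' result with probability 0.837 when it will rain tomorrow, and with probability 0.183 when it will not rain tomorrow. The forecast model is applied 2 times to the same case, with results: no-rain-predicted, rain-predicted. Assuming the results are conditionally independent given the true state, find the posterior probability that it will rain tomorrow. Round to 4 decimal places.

Posterior P(H) ≈ 0.2237

With H the event that it will rain tomorrow, the joint likelihood of the observed sequence is P(data|H) = 0.163·0.837 = 0.13643 and P(data|¬H) = 0.817·0.183 = 0.14951.
Bayes: P(H|data) = 0.24·0.13643 / (0.24·0.13643 + 0.76·0.14951) = 0.032743/0.14637 = 0.2237.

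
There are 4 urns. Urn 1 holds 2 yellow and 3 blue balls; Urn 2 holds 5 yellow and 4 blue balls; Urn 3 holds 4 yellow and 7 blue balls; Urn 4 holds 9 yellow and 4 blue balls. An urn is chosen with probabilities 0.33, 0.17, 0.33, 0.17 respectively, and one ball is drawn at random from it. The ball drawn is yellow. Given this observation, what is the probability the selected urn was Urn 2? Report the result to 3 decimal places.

Posterior probability ≈ 0.203

Tabulate prior·likelihood by source: [1] prior 0.33, lik 0.4, product 0.1320; [2] prior 0.17, lik 0.5556, product 0.09444; [3] prior 0.33, lik 0.3636, product 0.1200; [4] prior 0.17, lik 0.6923, product 0.1177.
Normalizing constant = 0.46414; the posterior for Urn 2 is its product over the sum, 0.09444/0.46414 = 0.203.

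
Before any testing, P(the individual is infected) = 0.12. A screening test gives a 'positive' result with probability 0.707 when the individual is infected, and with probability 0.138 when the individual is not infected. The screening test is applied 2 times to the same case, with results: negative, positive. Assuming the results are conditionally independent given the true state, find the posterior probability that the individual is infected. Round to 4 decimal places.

Posterior P(H) ≈ 0.1919

Let H be the event that the individual is infected; start with P(H) = 0.12. P('positive'|H) = 0.707, P('positive'|¬H) = 0.138.
Update on result 1 ('negative'): P(H) ← 0.293·0.1200 / (0.293·0.1200 + 0.862·0.8800) = 0.035160/0.79372 = 0.0443.
Update on result 2 ('positive'): P(H) ← 0.707·0.0443 / (0.707·0.0443 + 0.138·0.9557) = 0.031319/0.16321 = 0.1919.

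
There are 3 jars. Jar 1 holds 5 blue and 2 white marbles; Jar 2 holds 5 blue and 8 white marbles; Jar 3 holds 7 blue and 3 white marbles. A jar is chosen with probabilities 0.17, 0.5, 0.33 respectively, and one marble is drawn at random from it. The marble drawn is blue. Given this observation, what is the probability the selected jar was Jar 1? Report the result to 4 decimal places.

Posterior probability ≈ 0.2229

P(blue|Jar 1) = 0.7143; P(blue|Jar 2) = 0.3846; P(blue|Jar 3) = 0.7.
Prior × likelihood for each source: 0.17·0.7143=0.1214, 0.5·0.3846=0.1923, 0.33·0.7=0.2310. Summing gives P(blue) = 0.54474.
P(Jar 1 | blue) = 0.1214 / 0.54474 = 0.2229.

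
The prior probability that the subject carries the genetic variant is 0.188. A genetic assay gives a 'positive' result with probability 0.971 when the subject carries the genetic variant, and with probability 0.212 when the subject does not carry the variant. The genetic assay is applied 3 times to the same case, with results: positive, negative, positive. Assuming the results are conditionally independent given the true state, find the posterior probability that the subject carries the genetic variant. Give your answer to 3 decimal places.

Let H be the event that the subject carries the genetic variant; start with P(H) = 0.188. P('positive'|H) = 0.971, P('positive'|¬H) = 0.212.
Update on result 1 ('positive'): P(H) ← 0.971·0.1880 / (0.971·0.1880 + 0.212·0.8120) = 0.18255/0.35469 = 0.5147.
Update on result 2 ('negative'): P(H) ← 0.029·0.5147 / (0.029·0.5147 + 0.788·0.4853) = 0.014925/0.39737 = 0.0376.
Update on result 3 ('positive'): P(H) ← 0.971·0.0376 / (0.971·0.0376 + 0.212·0.9624) = 0.036471/0.24051 = 0.1516.

Posterior P(H) ≈ 0.152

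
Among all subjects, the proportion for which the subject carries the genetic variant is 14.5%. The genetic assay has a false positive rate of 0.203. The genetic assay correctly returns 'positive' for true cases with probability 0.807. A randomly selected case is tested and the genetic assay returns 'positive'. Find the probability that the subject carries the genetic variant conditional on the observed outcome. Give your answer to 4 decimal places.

Write H for 'the subject carries the genetic variant'. Prior odds H:¬H = 0.145/0.855 = 0.16959. For the 'positive' outcome, the likelihood ratio is 0.807/0.203 = 3.9754.
Posterior odds = 0.16959 × 3.9754 = 0.67419, so P(H|E) = 0.67419/(1+0.67419) = 0.4027.

P(H | E) ≈ 0.4027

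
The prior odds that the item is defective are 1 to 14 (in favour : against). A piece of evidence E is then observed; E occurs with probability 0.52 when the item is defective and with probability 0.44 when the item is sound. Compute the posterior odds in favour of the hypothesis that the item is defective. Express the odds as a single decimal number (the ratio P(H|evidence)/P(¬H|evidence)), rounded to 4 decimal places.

Prior odds = 1/14 = 0.071429. In log-odds, ln(0.071429) = -2.6391.
Add log likelihood ratio: ln(1.1818) = 0.16705.
Posterior log-odds = -2.4720, so posterior odds = exp(-2.4720) = 0.084416.

Posterior odds ≈ 0.0844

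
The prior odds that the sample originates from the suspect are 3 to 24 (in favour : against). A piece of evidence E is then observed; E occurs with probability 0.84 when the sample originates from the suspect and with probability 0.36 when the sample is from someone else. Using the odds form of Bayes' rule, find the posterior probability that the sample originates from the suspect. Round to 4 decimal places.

Posterior probability ≈ 0.2258

Prior odds = 3/24 = 0.12500.
Likelihood ratio for E = 0.84/0.36 = 2.3333.
Posterior odds = prior odds × LR = 0.29167.
Posterior probability = odds/(1+odds) = 0.29167/1.2917 = 0.2258.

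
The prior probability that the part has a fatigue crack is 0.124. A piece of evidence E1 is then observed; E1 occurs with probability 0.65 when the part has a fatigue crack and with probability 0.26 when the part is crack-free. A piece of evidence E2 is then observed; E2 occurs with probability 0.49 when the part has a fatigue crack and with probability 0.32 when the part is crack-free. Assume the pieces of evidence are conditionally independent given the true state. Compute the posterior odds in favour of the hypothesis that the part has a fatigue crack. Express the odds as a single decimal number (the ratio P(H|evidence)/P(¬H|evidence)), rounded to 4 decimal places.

Posterior odds ≈ 0.5419

Prior odds = 0.124/(1−0.124) = 0.14155. In log-odds, ln(0.14155) = -1.9551.
Add log likelihood ratios: ln(2.5000) + ln(1.5312) = 1.3424.
Posterior log-odds = -0.61271, so posterior odds = exp(-0.61271) = 0.54188.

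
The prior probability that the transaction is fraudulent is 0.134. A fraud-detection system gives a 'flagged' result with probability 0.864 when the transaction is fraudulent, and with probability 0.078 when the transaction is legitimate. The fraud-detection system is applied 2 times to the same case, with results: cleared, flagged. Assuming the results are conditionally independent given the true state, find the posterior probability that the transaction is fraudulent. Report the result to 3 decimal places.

Posterior P(H) ≈ 0.202

With H the event that the transaction is fraudulent, the joint likelihood of the observed sequence is P(data|H) = 0.136·0.864 = 0.11750 and P(data|¬H) = 0.922·0.078 = 0.071916.
Bayes: P(H|data) = 0.134·0.11750 / (0.134·0.11750 + 0.866·0.071916) = 0.015746/0.078025 = 0.2018.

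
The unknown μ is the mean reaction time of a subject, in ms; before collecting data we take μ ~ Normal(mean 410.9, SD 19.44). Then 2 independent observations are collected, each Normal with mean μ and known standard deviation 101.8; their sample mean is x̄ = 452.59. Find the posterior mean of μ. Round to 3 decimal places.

Posterior mean ≈ 413.734

With known σ, the Normal prior is conjugate. Weight on the data is w = (n/σ²)/(n/σ² + 1/τ₀²) = 0.00019299/(0.00019299+0.00264611) = 0.067976.
Posterior mean = w·x̄ + (1−w)·μ₀ = 0.067976·452.59 + 0.93202·410.9 = 413.734.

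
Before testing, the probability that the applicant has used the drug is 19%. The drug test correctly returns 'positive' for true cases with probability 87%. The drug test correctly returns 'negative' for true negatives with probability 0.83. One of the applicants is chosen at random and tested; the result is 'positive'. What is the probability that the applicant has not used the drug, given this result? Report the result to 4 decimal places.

P(¬H | E) ≈ 0.4545

Write H for 'the applicant has used the drug'. Prior odds H:¬H = 0.19/0.81 = 0.23457. For the 'positive' outcome, the likelihood ratio is 0.87/0.17 = 5.1176.
Posterior odds = 0.23457 × 5.1176 = 1.2004, so P(H|E) = 1.2004/(1+1.2004) = 0.5455. Then P(¬H|E) = 1 − 0.5455 = 0.4545.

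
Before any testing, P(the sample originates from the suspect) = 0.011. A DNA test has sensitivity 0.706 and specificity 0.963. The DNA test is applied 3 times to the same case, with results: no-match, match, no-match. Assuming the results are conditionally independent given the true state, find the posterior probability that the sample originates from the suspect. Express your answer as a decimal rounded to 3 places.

Let H be the event that the sample originates from the suspect; start with P(H) = 0.011. P('match'|H) = 0.706, P('match'|¬H) = 0.037.
Update on result 1 ('no-match'): P(H) ← 0.294·0.0110 / (0.294·0.0110 + 0.963·0.9890) = 0.0032340/0.95564 = 0.0034.
Update on result 2 ('match'): P(H) ← 0.706·0.0034 / (0.706·0.0034 + 0.037·0.9966) = 0.0023892/0.039264 = 0.0608.
Update on result 3 ('no-match'): P(H) ← 0.294·0.0608 / (0.294·0.0608 + 0.963·0.9392) = 0.017890/0.92229 = 0.0194.

Posterior P(H) ≈ 0.019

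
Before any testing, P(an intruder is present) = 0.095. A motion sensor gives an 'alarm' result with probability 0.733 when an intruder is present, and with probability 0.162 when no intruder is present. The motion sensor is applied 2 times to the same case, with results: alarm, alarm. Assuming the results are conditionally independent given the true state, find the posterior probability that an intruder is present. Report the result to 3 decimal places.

Posterior P(H) ≈ 0.682

Let H be the event that an intruder is present; start with P(H) = 0.095. P('alarm'|H) = 0.733, P('alarm'|¬H) = 0.162.
Update on result 1 ('alarm'): P(H) ← 0.733·0.0950 / (0.733·0.0950 + 0.162·0.9050) = 0.069635/0.21625 = 0.3220.
Update on result 2 ('alarm'): P(H) ← 0.733·0.3220 / (0.733·0.3220 + 0.162·0.6780) = 0.23604/0.34587 = 0.6824.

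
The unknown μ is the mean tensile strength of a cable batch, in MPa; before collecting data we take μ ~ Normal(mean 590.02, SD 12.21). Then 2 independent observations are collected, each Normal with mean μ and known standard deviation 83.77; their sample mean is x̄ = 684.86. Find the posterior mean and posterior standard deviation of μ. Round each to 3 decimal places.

With known σ, the Normal prior is conjugate. Weight on the data is w = (n/σ²)/(n/σ² + 1/τ₀²) = 0.00028501/(0.00028501+0.00670762) = 0.040758.
Posterior mean = w·x̄ + (1−w)·μ₀ = 0.040758·684.86 + 0.95924·590.02 = 593.885. Posterior variance = 1/(0.00028501+0.00670762) = 143.008, so SD = 11.959.

Posterior mean ≈ 593.885; posterior SD ≈ 11.959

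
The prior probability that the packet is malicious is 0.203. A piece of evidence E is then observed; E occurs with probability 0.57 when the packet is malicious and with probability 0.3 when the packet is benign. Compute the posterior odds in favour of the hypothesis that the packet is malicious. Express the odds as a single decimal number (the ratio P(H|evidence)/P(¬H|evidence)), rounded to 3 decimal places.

Prior odds = 0.203/(1−0.203) = 0.25471.
Likelihood ratio for E = 0.57/0.3 = 1.9000.
Posterior odds = prior odds × LR = 0.48394.

Posterior odds ≈ 0.484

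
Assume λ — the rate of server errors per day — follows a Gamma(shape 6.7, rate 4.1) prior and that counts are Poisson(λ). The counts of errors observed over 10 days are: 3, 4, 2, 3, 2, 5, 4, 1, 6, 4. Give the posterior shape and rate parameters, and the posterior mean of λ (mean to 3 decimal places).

Posterior: Gamma(shape=40.7, rate=14.1); mean ≈ 2.887

Total count ∑xᵢ = 34 over n = 10 days.
Gamma is conjugate to the Poisson likelihood: posterior is Gamma(shape = 6.7+34 = 40.7, rate = 4.1+10 = 14.1).
E[λ | data] = 40.7/14.1 = 2.887.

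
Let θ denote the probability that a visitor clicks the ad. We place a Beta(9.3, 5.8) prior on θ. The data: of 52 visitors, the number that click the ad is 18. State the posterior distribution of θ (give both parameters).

The binomial likelihood is conjugate to the Beta prior: with 18 successes and 34 failures, the posterior is Beta(9.3+18, 5.8+34) = Beta(27.3, 39.8).

Posterior: Beta(27.3, 39.8)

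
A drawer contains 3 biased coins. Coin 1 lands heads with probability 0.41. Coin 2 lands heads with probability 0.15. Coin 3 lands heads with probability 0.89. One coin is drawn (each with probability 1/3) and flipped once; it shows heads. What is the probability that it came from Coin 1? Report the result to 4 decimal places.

Posterior probability ≈ 0.2828

Tabulate prior·likelihood by source: [1] prior 0.333333, lik 0.41, product 0.1367; [2] prior 0.333333, lik 0.15, product 0.05000; [3] prior 0.333333, lik 0.89, product 0.2967.
Normalizing constant = 0.48333; the posterior for Coin 1 is its product over the sum, 0.1367/0.48333 = 0.2828.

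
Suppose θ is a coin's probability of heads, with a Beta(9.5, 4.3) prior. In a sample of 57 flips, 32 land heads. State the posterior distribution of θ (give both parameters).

Posterior: Beta(41.5, 29.3)

The binomial likelihood is conjugate to the Beta prior: with 32 successes and 25 failures, the posterior is Beta(9.5+32, 4.3+25) = Beta(41.5, 29.3).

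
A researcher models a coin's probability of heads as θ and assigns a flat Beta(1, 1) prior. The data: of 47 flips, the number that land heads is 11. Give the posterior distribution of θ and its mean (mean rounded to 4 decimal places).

Posterior: Beta(12, 37); mean ≈ 0.2449

Observing 11 successes and 36 failures updates Beta(1, 1) by adding the success and failure counts to the two shape parameters: α = 1+11 = 12, β = 1+36 = 37.
E[θ | data] = 12/(12+37) = 0.2449.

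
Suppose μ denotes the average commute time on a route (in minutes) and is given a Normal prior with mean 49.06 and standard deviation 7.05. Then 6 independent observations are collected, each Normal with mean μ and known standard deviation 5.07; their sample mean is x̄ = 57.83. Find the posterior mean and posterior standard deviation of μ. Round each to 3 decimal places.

Prior precision 1/τ₀² = 1/7.05² = 0.0201197; data precision n/σ² = 6/5.07² = 0.233419.
Posterior precision = 0.0201197 + 0.233419 = 0.253538, giving posterior SD = 1/√0.253538 = 1.986.
Posterior mean = (0.0201197·49.06 + 0.233419·57.83) / 0.253538 = 57.134.

Posterior mean ≈ 57.134; posterior SD ≈ 1.986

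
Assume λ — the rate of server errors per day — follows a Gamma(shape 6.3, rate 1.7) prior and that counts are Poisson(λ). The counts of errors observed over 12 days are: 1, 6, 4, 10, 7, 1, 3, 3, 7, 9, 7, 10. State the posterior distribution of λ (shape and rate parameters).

Posterior: Gamma(shape=74.3, rate=13.7)

Total count ∑xᵢ = 68 over n = 12 days.
Gamma is conjugate to the Poisson likelihood: posterior is Gamma(shape = 6.3+68 = 74.3, rate = 1.7+12 = 13.7).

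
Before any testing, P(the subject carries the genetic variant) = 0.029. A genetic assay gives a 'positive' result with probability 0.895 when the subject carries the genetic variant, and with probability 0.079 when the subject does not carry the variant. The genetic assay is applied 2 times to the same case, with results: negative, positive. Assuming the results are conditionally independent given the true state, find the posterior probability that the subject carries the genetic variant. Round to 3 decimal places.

With H the event that the subject carries the genetic variant, the joint likelihood of the observed sequence is P(data|H) = 0.105·0.895 = 0.093975 and P(data|¬H) = 0.921·0.079 = 0.072759.
Bayes: P(H|data) = 0.029·0.093975 / (0.029·0.093975 + 0.971·0.072759) = 0.0027253/0.073374 = 0.0371.

Posterior P(H) ≈ 0.037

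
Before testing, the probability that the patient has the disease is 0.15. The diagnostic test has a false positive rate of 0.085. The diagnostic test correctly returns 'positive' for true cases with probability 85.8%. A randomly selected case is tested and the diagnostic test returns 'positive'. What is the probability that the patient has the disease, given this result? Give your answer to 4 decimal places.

Write H for 'the patient has the disease'. Prior odds H:¬H = 0.15/0.85 = 0.17647. For the 'positive' outcome, the likelihood ratio is 0.858/0.085 = 10.094.
Posterior odds = 0.17647 × 10.094 = 1.7813, so P(H|E) = 1.7813/(1+1.7813) = 0.6405.

P(H | E) ≈ 0.6405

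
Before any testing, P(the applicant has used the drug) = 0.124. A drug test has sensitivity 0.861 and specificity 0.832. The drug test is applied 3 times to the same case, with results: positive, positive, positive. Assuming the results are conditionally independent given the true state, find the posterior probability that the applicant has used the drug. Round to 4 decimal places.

Posterior P(H) ≈ 0.9501

Let H be the event that the applicant has used the drug; start with P(H) = 0.124. P('positive'|H) = 0.861, P('positive'|¬H) = 0.168.
Update on result 1 ('positive'): P(H) ← 0.861·0.1240 / (0.861·0.1240 + 0.168·0.8760) = 0.10676/0.25393 = 0.4204.
Update on result 2 ('positive'): P(H) ← 0.861·0.4204 / (0.861·0.4204 + 0.168·0.5796) = 0.36200/0.45937 = 0.7880.
Update on result 3 ('positive'): P(H) ← 0.861·0.7880 / (0.861·0.7880 + 0.168·0.2120) = 0.67851/0.71411 = 0.9501.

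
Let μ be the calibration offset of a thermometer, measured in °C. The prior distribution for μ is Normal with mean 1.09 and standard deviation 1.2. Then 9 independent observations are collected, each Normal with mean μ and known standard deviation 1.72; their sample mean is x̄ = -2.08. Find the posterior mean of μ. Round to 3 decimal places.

Posterior mean ≈ -1.491

Prior precision 1/τ₀² = 1/1.2² = 0.694444; data precision n/σ² = 9/1.72² = 3.04218.
Posterior precision = 0.694444 + 3.04218 = 3.73663.
Posterior mean = (0.694444·1.09 + 3.04218·-2.08) / 3.73663 = -1.491.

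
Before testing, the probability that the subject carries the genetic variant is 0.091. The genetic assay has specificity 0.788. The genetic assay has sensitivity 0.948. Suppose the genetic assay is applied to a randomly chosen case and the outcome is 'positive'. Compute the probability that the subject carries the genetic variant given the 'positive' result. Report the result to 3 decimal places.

Write H for 'the subject carries the genetic variant'. Prior odds H:¬H = 0.091/0.909 = 0.10011. For the 'positive' outcome, the likelihood ratio is 0.948/0.212 = 4.4717.
Posterior odds = 0.10011 × 4.4717 = 0.44766, so P(H|E) = 0.44766/(1+0.44766) = 0.309.

P(H | E) ≈ 0.309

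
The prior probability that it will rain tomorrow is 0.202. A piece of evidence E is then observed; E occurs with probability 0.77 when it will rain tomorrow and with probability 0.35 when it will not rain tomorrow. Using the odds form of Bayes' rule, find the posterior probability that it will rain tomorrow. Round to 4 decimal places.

Posterior probability ≈ 0.3577

Prior odds = 0.202/(1−0.202) = 0.25313. In log-odds, ln(0.25313) = -1.3738.
Add log likelihood ratio: ln(2.2000) = 0.78846.
Posterior log-odds = -0.58538, so posterior odds = exp(-0.58538) = 0.55689. Converting, P(H|E) = 0.55689/1.5569 = 0.3577.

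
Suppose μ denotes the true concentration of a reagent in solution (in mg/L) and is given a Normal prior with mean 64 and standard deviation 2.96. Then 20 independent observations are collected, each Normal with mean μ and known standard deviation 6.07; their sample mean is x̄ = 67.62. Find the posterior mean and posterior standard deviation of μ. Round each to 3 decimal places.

Posterior mean ≈ 66.991; posterior SD ≈ 1.234

With known σ, the Normal prior is conjugate. Weight on the data is w = (n/σ²)/(n/σ² + 1/τ₀²) = 0.542816/(0.542816+0.114134) = 0.82627.
Posterior mean = w·x̄ + (1−w)·μ₀ = 0.82627·67.62 + 0.17373·64 = 66.991. Posterior variance = 1/(0.542816+0.114134) = 1.52218, so SD = 1.234.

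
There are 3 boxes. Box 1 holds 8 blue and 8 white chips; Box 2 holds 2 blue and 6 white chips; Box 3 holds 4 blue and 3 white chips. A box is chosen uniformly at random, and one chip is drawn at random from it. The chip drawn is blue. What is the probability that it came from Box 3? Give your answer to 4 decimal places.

Tabulate prior·likelihood by source: [1] prior 0.333333, lik 0.5, product 0.1667; [2] prior 0.333333, lik 0.25, product 0.08333; [3] prior 0.333333, lik 0.5714, product 0.1905.
Normalizing constant = 0.44048; the posterior for Box 3 is its product over the sum, 0.1905/0.44048 = 0.4324.

Posterior probability ≈ 0.4324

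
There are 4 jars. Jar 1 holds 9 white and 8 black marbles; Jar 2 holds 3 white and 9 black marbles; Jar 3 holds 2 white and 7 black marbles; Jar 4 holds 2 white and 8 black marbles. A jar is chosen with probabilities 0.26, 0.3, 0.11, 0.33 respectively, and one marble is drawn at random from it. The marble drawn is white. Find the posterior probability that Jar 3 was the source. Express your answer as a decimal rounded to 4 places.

P(white|Jar 1) = 0.5294; P(white|Jar 2) = 0.25; P(white|Jar 3) = 0.2222; P(white|Jar 4) = 0.2.
Prior × likelihood for each source: 0.26·0.5294=0.1376, 0.3·0.25=0.07500, 0.11·0.2222=0.02444, 0.33·0.2=0.06600. Summing gives P(white) = 0.30309.
P(Jar 3 | white) = 0.02444 / 0.30309 = 0.0807.

Posterior probability ≈ 0.0807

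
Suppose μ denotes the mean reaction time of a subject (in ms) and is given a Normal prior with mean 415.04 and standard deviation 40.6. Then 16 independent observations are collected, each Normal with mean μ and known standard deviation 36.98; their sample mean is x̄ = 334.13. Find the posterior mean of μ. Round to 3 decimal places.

With known σ, the Normal prior is conjugate. Weight on the data is w = (n/σ²)/(n/σ² + 1/τ₀²) = 0.0117000/(0.0117000+0.00060666) = 0.95070.
Posterior mean = w·x̄ + (1−w)·μ₀ = 0.95070·334.13 + 0.049296·415.04 = 338.118.

Posterior mean ≈ 338.118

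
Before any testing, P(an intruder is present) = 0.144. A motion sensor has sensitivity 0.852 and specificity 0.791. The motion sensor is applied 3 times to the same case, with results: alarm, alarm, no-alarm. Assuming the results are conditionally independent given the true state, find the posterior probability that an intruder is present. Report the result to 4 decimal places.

Posterior P(H) ≈ 0.3434

Let H be the event that an intruder is present; start with P(H) = 0.144. P('alarm'|H) = 0.852, P('alarm'|¬H) = 0.209.
Update on result 1 ('alarm'): P(H) ← 0.852·0.1440 / (0.852·0.1440 + 0.209·0.8560) = 0.12269/0.30159 = 0.4068.
Update on result 2 ('alarm'): P(H) ← 0.852·0.4068 / (0.852·0.4068 + 0.209·0.5932) = 0.34659/0.47057 = 0.7365.
Update on result 3 ('no-alarm'): P(H) ← 0.148·0.7365 / (0.148·0.7365 + 0.791·0.2635) = 0.10901/0.31741 = 0.3434.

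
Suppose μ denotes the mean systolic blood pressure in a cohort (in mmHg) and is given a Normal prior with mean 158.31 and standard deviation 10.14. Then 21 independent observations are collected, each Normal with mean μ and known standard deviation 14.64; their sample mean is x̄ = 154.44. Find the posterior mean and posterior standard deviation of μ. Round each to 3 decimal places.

Prior precision 1/τ₀² = 1/10.14² = 0.00972577; data precision n/σ² = 21/14.64² = 0.0979799.
Posterior precision = 0.00972577 + 0.0979799 = 0.107706, giving posterior SD = 1/√0.107706 = 3.047.
Posterior mean = (0.00972577·158.31 + 0.0979799·154.44) / 0.107706 = 154.789.

Posterior mean ≈ 154.789; posterior SD ≈ 3.047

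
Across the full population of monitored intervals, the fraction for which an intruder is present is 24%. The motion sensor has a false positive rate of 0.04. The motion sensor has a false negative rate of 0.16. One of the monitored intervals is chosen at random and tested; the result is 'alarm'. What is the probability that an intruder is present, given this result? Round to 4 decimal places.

Let H be the event that an intruder is present. P(H) = 0.24, so P(¬H) = 0.76. With E the 'alarm' result, P(E|H) = 0.84 and P(E|¬H) = 0.04.
P(E) = 0.84·0.24 + 0.04·0.76 = 0.20160 + 0.030400 = 0.23200.
By Bayes' theorem, P(H|E) = 0.20160 / 0.23200 = 0.8690.

P(H | E) ≈ 0.8690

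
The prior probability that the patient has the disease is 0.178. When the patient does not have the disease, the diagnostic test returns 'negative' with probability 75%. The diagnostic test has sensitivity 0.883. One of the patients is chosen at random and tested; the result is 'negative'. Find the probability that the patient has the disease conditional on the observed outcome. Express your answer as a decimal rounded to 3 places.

Write H for 'the patient has the disease'. Prior odds H:¬H = 0.178/0.822 = 0.21655. For the 'negative' outcome, the likelihood ratio is 0.117/0.75 = 0.15600.
Posterior odds = 0.21655 × 0.15600 = 0.033781, so P(H|E) = 0.033781/(1+0.033781) = 0.033.

P(H | E) ≈ 0.033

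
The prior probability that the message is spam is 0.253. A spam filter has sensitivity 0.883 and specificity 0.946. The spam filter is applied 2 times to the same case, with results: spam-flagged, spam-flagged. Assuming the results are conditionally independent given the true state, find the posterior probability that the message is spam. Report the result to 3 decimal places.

Posterior P(H) ≈ 0.989

Let H be the event that the message is spam; start with P(H) = 0.253. P('spam-flagged'|H) = 0.883, P('spam-flagged'|¬H) = 0.054.
Update on result 1 ('spam-flagged'): P(H) ← 0.883·0.2530 / (0.883·0.2530 + 0.054·0.7470) = 0.22340/0.26374 = 0.8471.
Update on result 2 ('spam-flagged'): P(H) ← 0.883·0.8471 / (0.883·0.8471 + 0.054·0.1529) = 0.74795/0.75621 = 0.9891.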